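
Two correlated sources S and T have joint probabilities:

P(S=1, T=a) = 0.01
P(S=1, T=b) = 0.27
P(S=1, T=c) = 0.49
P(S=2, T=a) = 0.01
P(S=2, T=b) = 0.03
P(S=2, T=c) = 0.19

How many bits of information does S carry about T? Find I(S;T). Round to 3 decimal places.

Marginals: p(S) = (0.7700, 0.2300), p(T) = (0.0200, 0.3000, 0.6800).
I(S;T) = H(S) + H(T) − H(S,T).
H(S) = 0.7780, H(T) = 1.0123, H(S,T) = 1.7542.
I(S;T) = 0.7780 + 1.0123 − 1.7542 = 0.036 bits.

0.036 bits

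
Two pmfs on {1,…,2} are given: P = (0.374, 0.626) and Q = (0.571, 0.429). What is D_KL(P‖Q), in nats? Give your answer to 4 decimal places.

D(P‖Q) = Σ p·ln(p/q).
  0.374·ln(0.374/0.571) = -0.15825
  0.626·ln(0.626/0.429) = 0.23656
D(P‖Q) = 0.0783 nats.

0.0783 nats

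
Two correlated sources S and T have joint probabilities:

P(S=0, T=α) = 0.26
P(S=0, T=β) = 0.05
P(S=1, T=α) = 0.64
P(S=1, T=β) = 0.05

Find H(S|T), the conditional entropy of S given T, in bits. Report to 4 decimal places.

0.8806 bits

Marginals: p(S) = (0.3100, 0.6900), p(T) = (0.9000, 0.1000).
H(S|T) = Σ p(T) · H(S|T=·).
  T=α: p=0.9000, H(S|T=α) = 0.8673
  T=β: p=0.1000, H(S|T=β) = 1.0000
Weighted sum = 0.8806 bits.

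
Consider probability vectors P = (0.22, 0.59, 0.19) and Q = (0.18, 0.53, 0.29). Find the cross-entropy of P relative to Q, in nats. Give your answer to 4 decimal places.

0.9870 nats

H(P,Q) = −Σ p·ln q.
  −0.22·ln(0.18) = 0.37726
  −0.59·ln(0.53) = 0.37458
  −0.19·ln(0.29) = 0.23520
H(P,Q) = 0.9870 nats.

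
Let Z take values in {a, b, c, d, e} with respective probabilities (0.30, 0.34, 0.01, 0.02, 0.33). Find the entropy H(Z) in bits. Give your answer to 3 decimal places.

H(Z) = −Σ p·log₂ p.
  −(0.30)·log₂(0.30) = 0.5211
  −(0.34)·log₂(0.34) = 0.5292
  −(0.01)·log₂(0.01) = 0.0664
  −(0.02)·log₂(0.02) = 0.1129
  −(0.33)·log₂(0.33) = 0.5278
Sum: 0.5211 + 0.5292 + 0.0664 + 0.1129 + 0.5278 = 1.757 bits.

1.757 bits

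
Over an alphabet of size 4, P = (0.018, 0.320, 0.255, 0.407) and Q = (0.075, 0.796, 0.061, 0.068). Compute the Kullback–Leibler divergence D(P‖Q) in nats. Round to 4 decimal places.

0.7757 nats

D(P‖Q) = Σ p·ln(p/q).
  0.018·ln(0.018/0.075) = -0.02569
  0.320·ln(0.320/0.796) = -0.29161
  0.255·ln(0.255/0.061) = 0.36475
  0.407·ln(0.407/0.068) = 0.72825
D(P‖Q) = 0.7757 nats.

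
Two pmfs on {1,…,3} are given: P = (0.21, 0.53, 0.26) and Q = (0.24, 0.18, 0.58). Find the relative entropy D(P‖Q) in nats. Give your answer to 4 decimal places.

D(P‖Q) = Σ p·ln(p/q).
  0.21·ln(0.21/0.24) = -0.02804
  0.53·ln(0.53/0.18) = 0.57236
  0.26·ln(0.26/0.58) = -0.20861
D(P‖Q) = 0.3357 nats.

0.3357 nats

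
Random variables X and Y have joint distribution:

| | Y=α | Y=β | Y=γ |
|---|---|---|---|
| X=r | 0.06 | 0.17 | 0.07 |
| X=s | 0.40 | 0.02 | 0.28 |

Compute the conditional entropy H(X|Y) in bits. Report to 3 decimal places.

0.602 bits

Marginals: p(X) = (0.3000, 0.7000), p(Y) = (0.4600, 0.1900, 0.3500).
H(X|Y) = Σ p(Y) · H(X|Y=·).
  Y=α: p=0.4600, H(X|Y=α) = 0.5586
  Y=β: p=0.1900, H(X|Y=β) = 0.4855
  Y=γ: p=0.3500, H(X|Y=γ) = 0.7219
Weighted sum = 0.602 bits.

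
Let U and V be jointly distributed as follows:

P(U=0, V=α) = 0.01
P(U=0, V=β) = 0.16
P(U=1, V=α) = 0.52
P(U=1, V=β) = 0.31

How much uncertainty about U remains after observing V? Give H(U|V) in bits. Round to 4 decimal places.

Marginals: p(U) = (0.1700, 0.8300), p(V) = (0.5300, 0.4700).
H(U|V) = Σ p(V) · H(U|V=·).
  V=α: p=0.5300, H(U|V=α) = 0.1350
  V=β: p=0.4700, H(U|V=β) = 0.9252
Weighted sum = 0.5064 bits.

0.5064 bits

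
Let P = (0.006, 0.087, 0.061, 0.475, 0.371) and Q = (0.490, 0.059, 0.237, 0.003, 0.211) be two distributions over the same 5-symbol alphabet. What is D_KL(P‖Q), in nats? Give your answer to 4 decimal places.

2.5397 nats

D(P‖Q) = Σ p·ln(p/q).
  0.006·ln(0.006/0.490) = -0.02642
  0.087·ln(0.087/0.059) = 0.03379
  0.061·ln(0.061/0.237) = -0.08279
  0.475·ln(0.475/0.003) = 2.40573
  0.371·ln(0.371/0.211) = 0.20937
D(P‖Q) = 2.5397 nats.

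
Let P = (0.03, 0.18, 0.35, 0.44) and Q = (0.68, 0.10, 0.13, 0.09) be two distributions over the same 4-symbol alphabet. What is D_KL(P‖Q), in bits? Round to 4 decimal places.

1.5250 bits

D(P‖Q) = Σ p·log₂(p/q).
  0.03·log₂(0.03/0.68) = -0.13508
  0.18·log₂(0.18/0.10) = 0.15264
  0.35·log₂(0.35/0.13) = 0.50010
  0.44·log₂(0.44/0.09) = 1.00738
D(P‖Q) = 1.5250 bits.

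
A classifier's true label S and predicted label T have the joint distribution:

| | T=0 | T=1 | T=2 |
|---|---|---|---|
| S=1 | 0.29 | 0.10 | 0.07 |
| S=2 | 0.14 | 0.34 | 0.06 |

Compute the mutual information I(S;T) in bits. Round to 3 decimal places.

0.134 bits

Marginals: p(S) = (0.4600, 0.5400), p(T) = (0.4300, 0.4400, 0.1300).
I(S;T) = Σ p(x,y)·log₂[p(x,y)/(p(x)p(y))].
  (1,0): 0.29·log₂(1.4661) = 0.1601
  (1,1): 0.10·log₂(0.4941) = -0.1017
  (1,2): 0.07·log₂(1.1706) = 0.0159
  (2,0): 0.14·log₂(0.6029) = -0.1022
  (2,1): 0.34·log₂(1.4310) = 0.1758
  (2,2): 0.06·log₂(0.8547) = -0.0136
Sum = 0.134 bits.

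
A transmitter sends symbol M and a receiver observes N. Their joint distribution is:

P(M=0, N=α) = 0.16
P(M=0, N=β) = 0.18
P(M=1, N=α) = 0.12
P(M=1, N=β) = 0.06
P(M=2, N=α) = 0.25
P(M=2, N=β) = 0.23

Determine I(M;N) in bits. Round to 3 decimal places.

0.014 bits

Marginals: p(M) = (0.3400, 0.1800, 0.4800), p(N) = (0.5300, 0.4700).
I(M;N) = H(M) + H(N) − H(M,N).
H(M) = 1.4828, H(N) = 0.9974, H(M,N) = 2.4666.
I(M;N) = 1.4828 + 0.9974 − 2.4666 = 0.014 bits.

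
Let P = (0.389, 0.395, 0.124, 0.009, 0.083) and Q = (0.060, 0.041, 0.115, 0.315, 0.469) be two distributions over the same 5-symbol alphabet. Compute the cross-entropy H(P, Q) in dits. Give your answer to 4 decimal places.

H(P,Q) = −Σ p·log₁₀ q.
  −0.389·log₁₀(0.060) = 0.47530
  −0.395·log₁₀(0.041) = 0.54795
  −0.124·log₁₀(0.115) = 0.11647
  −0.009·log₁₀(0.315) = 0.00452
  −0.083·log₁₀(0.469) = 0.02729
H(P,Q) = 1.1715 dits.

1.1715 dits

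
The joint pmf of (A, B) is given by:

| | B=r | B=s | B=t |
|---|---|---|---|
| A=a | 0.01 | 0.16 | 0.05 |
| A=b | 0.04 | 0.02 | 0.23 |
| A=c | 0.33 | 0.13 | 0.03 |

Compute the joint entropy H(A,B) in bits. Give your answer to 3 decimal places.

H(A,B) = −Σ p(x,y)·log₂ p(x,y) over all 9 cells.
  cell (a,r): −0.01·log₂0.01 = 0.0664
  cell (a,s): −0.16·log₂0.16 = 0.4230
  cell (a,t): −0.05·log₂0.05 = 0.2161
  cell (b,r): −0.04·log₂0.04 = 0.1858
  cell (b,s): −0.02·log₂0.02 = 0.1129
  cell (b,t): −0.23·log₂0.23 = 0.4877
  cell (c,r): −0.33·log₂0.33 = 0.5278
  cell (c,s): −0.13·log₂0.13 = 0.3826
  cell (c,t): −0.03·log₂0.03 = 0.1518
Sum = 2.554 bits.

2.554 bits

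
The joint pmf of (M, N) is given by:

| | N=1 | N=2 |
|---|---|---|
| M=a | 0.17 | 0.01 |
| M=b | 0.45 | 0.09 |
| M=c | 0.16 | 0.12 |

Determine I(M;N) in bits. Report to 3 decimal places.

0.078 bits

Marginals: p(M) = (0.1800, 0.5400, 0.2800), p(N) = (0.7800, 0.2200).
I(M;N) = H(M) + H(N) − H(M,N).
H(M) = 1.4396, H(N) = 0.7602, H(M,N) = 2.1222.
I(M;N) = 1.4396 + 0.7602 − 2.1222 = 0.078 bits.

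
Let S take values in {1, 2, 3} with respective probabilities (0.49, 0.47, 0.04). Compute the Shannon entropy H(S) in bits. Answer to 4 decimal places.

H(S) = −Σ p·log₂ p.
  −(0.49)·log₂(0.49) = 0.50428
  −(0.47)·log₂(0.47) = 0.51196
  −(0.04)·log₂(0.04) = 0.18575
Sum: 0.50428 + 0.51196 + 0.18575 = 1.2020 bits.

1.2020 bits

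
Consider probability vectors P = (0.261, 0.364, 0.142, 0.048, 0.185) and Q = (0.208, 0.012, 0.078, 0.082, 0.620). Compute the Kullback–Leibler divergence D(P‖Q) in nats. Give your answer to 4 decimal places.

1.1369 nats

D(P‖Q) = Σ p·ln(p/q).
  0.261·ln(0.261/0.208) = 0.05924
  0.364·ln(0.364/0.012) = 1.24206
  0.142·ln(0.142/0.078) = 0.08507
  0.048·ln(0.048/0.082) = -0.02570
  0.185·ln(0.185/0.620) = -0.22373
D(P‖Q) = 1.1369 nats.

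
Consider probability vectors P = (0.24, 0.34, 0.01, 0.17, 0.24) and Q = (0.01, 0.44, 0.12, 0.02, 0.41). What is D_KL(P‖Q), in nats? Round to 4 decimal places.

D(P‖Q) = Σ p·ln(p/q).
  0.24·ln(0.24/0.01) = 0.76273
  0.34·ln(0.34/0.44) = -0.08766
  0.01·ln(0.01/0.12) = -0.02485
  0.17·ln(0.17/0.02) = 0.36381
  0.24·ln(0.24/0.41) = -0.12852
D(P‖Q) = 0.8855 nats.

0.8855 nats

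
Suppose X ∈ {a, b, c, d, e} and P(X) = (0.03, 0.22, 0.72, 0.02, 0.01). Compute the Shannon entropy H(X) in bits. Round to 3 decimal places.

H(X) = −Σ p·log₂ p.
  −(0.03)·log₂(0.03) = 0.1518
  −(0.22)·log₂(0.22) = 0.4806
  −(0.72)·log₂(0.72) = 0.3412
  −(0.02)·log₂(0.02) = 0.1129
  −(0.01)·log₂(0.01) = 0.0664
Sum: 0.1518 + 0.4806 + 0.3412 + 0.1129 + 0.0664 = 1.153 bits.

1.153 bits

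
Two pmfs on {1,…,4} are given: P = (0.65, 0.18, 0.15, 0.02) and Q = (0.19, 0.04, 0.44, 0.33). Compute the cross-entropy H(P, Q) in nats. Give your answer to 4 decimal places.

H(P,Q) = −Σ p·ln q.
  −0.65·ln(0.19) = 1.07948
  −0.18·ln(0.04) = 0.57940
  −0.15·ln(0.44) = 0.12315
  −0.02·ln(0.33) = 0.02217
H(P,Q) = 1.8042 nats.

1.8042 nats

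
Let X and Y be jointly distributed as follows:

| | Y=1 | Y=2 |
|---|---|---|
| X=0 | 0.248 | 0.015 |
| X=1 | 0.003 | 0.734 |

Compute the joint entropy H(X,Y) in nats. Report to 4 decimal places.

H(X,Y) = −Σ p(x,y)·ln p(x,y) over all 4 cells.
  cell (0,1): −0.248·ln0.248 = 0.34579
  cell (0,2): −0.015·ln0.015 = 0.06300
  cell (1,1): −0.003·ln0.003 = 0.01743
  cell (1,2): −0.734·ln0.734 = 0.22699
Sum = 0.6532 nats.

0.6532 nats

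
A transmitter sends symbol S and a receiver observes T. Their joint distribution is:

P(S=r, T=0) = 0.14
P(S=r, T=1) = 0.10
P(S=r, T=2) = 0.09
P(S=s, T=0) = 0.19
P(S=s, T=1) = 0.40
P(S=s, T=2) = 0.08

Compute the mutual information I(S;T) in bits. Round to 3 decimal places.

Marginals: p(S) = (0.3300, 0.6700), p(T) = (0.3300, 0.5000, 0.1700).
I(S;T) = Σ p(x,y)·log₂[p(x,y)/(p(x)p(y))].
  (r,0): 0.14·log₂(1.2856) = 0.0507
  (r,1): 0.10·log₂(0.6061) = -0.0722
  (r,2): 0.09·log₂(1.6043) = 0.0614
  (s,0): 0.19·log₂(0.8593) = -0.0416
  (s,1): 0.40·log₂(1.1940) = 0.1023
  (s,2): 0.08·log₂(0.7024) = -0.0408
Sum = 0.060 bits.

0.060 bits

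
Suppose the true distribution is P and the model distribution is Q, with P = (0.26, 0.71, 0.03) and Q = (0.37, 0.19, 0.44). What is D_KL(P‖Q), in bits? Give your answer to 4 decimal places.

D(P‖Q) = Σ p·log₂(p/q).
  0.26·log₂(0.26/0.37) = -0.13234
  0.71·log₂(0.71/0.19) = 1.35029
  0.03·log₂(0.03/0.44) = -0.11623
D(P‖Q) = 1.1017 bits.

1.1017 bits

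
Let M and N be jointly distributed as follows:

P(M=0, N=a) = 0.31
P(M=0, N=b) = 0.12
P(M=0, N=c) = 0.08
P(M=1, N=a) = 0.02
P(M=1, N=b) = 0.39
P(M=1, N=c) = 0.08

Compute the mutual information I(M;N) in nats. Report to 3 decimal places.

Marginals: p(M) = (0.5100, 0.4900), p(N) = (0.3300, 0.5100, 0.1600).
I(M;N) = Σ p(x,y)·ln[p(x,y)/(p(x)p(y))].
  (0,a): 0.31·ln(1.8419) = 0.1894
  (0,b): 0.12·ln(0.4614) = -0.0928
  (0,c): 0.08·ln(0.9804) = -0.0016
  (1,a): 0.02·ln(0.1237) = -0.0418
  (1,b): 0.39·ln(1.5606) = 0.1736
  (1,c): 0.08·ln(1.0204) = 0.0016
Sum = 0.228 nats.

0.228 nats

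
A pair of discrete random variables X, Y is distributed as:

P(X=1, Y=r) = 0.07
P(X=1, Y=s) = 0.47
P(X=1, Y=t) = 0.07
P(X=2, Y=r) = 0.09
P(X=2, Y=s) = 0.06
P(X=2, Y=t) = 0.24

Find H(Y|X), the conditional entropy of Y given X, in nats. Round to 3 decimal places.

0.786 nats

Marginals: p(X) = (0.6100, 0.3900), p(Y) = (0.1600, 0.5300, 0.3100).
H(Y|X) = Σ p(X) · H(Y|X=·).
  X=1: p=0.6100, H(Y|X=1) = 0.6978
  X=2: p=0.3900, H(Y|X=2) = 0.9251
Weighted sum = 0.786 nats.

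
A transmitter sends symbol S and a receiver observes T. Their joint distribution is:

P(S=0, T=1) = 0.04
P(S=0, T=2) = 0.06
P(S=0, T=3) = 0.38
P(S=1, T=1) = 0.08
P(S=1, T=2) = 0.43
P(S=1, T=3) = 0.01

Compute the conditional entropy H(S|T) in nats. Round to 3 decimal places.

Marginals: p(S) = (0.4800, 0.5200), p(T) = (0.1200, 0.4900, 0.3900).
H(S|T) = Σ p(T) · H(S|T=·).
  T=1: p=0.1200, H(S|T=1) = 0.6365
  T=2: p=0.4900, H(S|T=2) = 0.3718
  T=3: p=0.3900, H(S|T=3) = 0.1192
Weighted sum = 0.305 nats.

0.305 nats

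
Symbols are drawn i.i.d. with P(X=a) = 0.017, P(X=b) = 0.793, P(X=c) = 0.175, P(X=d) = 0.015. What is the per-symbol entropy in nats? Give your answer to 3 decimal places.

H(X) = −Σ p·ln p.
  −(0.017)·ln(0.017) = 0.0693
  −(0.793)·ln(0.793) = 0.1839
  −(0.175)·ln(0.175) = 0.3050
  −(0.015)·ln(0.015) = 0.0630
Sum: 0.0693 + 0.1839 + 0.3050 + 0.0630 = 0.621 nats.

0.621 nats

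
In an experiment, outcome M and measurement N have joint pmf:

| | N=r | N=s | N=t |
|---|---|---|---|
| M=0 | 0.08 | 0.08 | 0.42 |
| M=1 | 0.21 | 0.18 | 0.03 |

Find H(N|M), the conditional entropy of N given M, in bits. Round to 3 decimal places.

Chain rule: H(N|M) = H(M,N) − H(M).
Marginals: p(M) = (0.5800, 0.4200), p(N) = (0.2900, 0.2600, 0.4500).
H(M,N) = 2.1786 bits; H(M) = 0.9815 bits.
H(N|M) = 2.1786 − 0.9815 = 1.197 bits.

1.197 bits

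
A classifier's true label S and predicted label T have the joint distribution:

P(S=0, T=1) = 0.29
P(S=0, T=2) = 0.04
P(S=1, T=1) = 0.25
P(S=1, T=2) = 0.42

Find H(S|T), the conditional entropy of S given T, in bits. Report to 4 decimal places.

0.7339 bits

Chain rule: H(S|T) = H(S,T) − H(T).
Marginals: p(S) = (0.3300, 0.6700), p(T) = (0.5400, 0.4600).
H(S,T) = 1.7293 bits; H(T) = 0.9954 bits.
H(S|T) = 1.7293 − 0.9954 = 0.7339 bits.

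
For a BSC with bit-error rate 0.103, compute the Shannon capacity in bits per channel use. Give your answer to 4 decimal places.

0.5216 bits

Binary symmetric channel: C = 1 − h₂(ε) where h₂ is the binary entropy function.
h₂(0.103) = −0.103·log₂0.103 − 0.897·log₂0.897 = 0.4784.
C = 1 − 0.4784 = 0.5216 bits per channel use.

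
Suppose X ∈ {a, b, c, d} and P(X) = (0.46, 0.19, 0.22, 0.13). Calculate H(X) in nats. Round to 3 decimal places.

1.271 nats

H(X) = −Σ p·ln p.
  −(0.46)·ln(0.46) = 0.3572
  −(0.19)·ln(0.19) = 0.3155
  −(0.22)·ln(0.22) = 0.3331
  −(0.13)·ln(0.13) = 0.2652
Sum: 0.3572 + 0.3155 + 0.3331 + 0.2652 = 1.271 nats.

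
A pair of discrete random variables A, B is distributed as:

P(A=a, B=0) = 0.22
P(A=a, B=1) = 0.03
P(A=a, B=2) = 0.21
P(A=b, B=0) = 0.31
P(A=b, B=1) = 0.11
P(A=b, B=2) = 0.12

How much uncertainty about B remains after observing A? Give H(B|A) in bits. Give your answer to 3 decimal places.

Marginals: p(A) = (0.4600, 0.5400), p(B) = (0.5300, 0.1400, 0.3300).
H(B|A) = Σ p(A) · H(B|A=·).
  A=a: p=0.4600, H(B|A=a) = 1.2822
  A=b: p=0.5400, H(B|A=b) = 1.4095
Weighted sum = 1.351 bits.

1.351 bits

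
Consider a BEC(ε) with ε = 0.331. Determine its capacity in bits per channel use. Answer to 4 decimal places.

0.6690 bits

Binary erasure channel: capacity C = 1 − ε.
C = 1 − 0.331 = 0.6690 bits per channel use.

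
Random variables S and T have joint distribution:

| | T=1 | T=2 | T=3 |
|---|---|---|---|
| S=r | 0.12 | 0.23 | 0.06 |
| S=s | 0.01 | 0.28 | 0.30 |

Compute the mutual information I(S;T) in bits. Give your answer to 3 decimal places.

Marginals: p(S) = (0.4100, 0.5900), p(T) = (0.1300, 0.5100, 0.3600).
I(S;T) = Σ p(x,y)·log₂[p(x,y)/(p(x)p(y))].
  (r,1): 0.12·log₂(2.2514) = 0.1405
  (r,2): 0.23·log₂(1.1000) = 0.0316
  (r,3): 0.06·log₂(0.4065) = -0.0779
  (s,1): 0.01·log₂(0.1304) = -0.0294
  (s,2): 0.28·log₂(0.9305) = -0.0291
  (s,3): 0.30·log₂(1.4124) = 0.1495
Sum = 0.185 bits.

0.185 bits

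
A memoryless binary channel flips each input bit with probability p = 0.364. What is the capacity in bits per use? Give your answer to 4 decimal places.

Binary symmetric channel: C = 1 − h₂(ε) where h₂ is the binary entropy function.
h₂(0.364) = −0.364·log₂0.364 − 0.636·log₂0.636 = 0.9460.
C = 1 − 0.9460 = 0.0540 bits per channel use.

0.0540 bits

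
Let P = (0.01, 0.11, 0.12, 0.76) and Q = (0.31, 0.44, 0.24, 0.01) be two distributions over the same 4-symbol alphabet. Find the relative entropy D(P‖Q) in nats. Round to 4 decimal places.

D(P‖Q) = Σ p·ln(p/q).
  0.01·ln(0.01/0.31) = -0.03434
  0.11·ln(0.11/0.44) = -0.15249
  0.12·ln(0.12/0.24) = -0.08318
  0.76·ln(0.76/0.01) = 3.29136
D(P‖Q) = 3.0213 nats.

3.0213 nats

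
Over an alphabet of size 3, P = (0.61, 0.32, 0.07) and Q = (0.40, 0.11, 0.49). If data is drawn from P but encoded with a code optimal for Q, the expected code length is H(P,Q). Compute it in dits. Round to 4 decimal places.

H(P,Q) = −Σ p·log₁₀ q.
  −0.61·log₁₀(0.40) = 0.24274
  −0.32·log₁₀(0.11) = 0.30675
  −0.07·log₁₀(0.49) = 0.02169
H(P,Q) = 0.5712 dits.

0.5712 dits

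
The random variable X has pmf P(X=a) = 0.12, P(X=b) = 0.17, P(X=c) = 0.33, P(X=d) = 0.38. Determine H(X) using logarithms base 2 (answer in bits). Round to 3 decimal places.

1.860 bits

H(X) = −Σ p·log₂ p.
  −(0.12)·log₂(0.12) = 0.3671
  −(0.17)·log₂(0.17) = 0.4346
  −(0.33)·log₂(0.33) = 0.5278
  −(0.38)·log₂(0.38) = 0.5305
Sum: 0.3671 + 0.4346 + 0.5278 + 0.5305 = 1.860 bits.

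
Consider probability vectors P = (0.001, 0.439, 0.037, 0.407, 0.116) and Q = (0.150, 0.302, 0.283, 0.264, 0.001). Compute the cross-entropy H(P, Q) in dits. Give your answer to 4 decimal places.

H(P,Q) = −Σ p·log₁₀ q.
  −0.001·log₁₀(0.150) = 0.00082
  −0.439·log₁₀(0.302) = 0.22828
  −0.037·log₁₀(0.283) = 0.02028
  −0.407·log₁₀(0.264) = 0.23541
  −0.116·log₁₀(0.001) = 0.34800
H(P,Q) = 0.8328 dits.

0.8328 dits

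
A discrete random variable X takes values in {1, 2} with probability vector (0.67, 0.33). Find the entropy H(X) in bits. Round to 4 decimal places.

H(X) = −Σ p·log₂ p.
  −(0.67)·log₂(0.67) = 0.38710
  −(0.33)·log₂(0.33) = 0.52782
Sum: 0.38710 + 0.52782 = 0.9149 bits.

0.9149 bits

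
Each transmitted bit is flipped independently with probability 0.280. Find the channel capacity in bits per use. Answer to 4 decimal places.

0.1445 bits

Binary symmetric channel: C = 1 − h₂(ε) where h₂ is the binary entropy function.
h₂(0.280) = −0.280·log₂0.280 − 0.720·log₂0.720 = 0.8555.
C = 1 − 0.8555 = 0.1445 bits per channel use.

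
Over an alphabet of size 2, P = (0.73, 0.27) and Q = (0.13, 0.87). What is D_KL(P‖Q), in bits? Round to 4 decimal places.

D(P‖Q) = Σ p·log₂(p/q).
  0.73·log₂(0.73/0.13) = 1.81725
  0.27·log₂(0.27/0.87) = -0.45578
D(P‖Q) = 1.3615 bits.

1.3615 bits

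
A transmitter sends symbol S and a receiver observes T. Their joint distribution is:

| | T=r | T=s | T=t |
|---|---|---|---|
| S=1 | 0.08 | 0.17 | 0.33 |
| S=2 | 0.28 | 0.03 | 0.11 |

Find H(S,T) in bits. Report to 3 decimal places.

H(S,T) = −Σ p(x,y)·log₂ p(x,y) over all 6 cells.
  cell (1,r): −0.08·log₂0.08 = 0.2915
  cell (1,s): −0.17·log₂0.17 = 0.4346
  cell (1,t): −0.33·log₂0.33 = 0.5278
  cell (2,r): −0.28·log₂0.28 = 0.5142
  cell (2,s): −0.03·log₂0.03 = 0.1518
  cell (2,t): −0.11·log₂0.11 = 0.3503
Sum = 2.270 bits.

2.270 bits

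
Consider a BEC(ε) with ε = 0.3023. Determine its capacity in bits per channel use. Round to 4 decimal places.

0.6977 bits

Binary erasure channel: capacity C = 1 − ε.
C = 1 − 0.3023 = 0.6977 bits per channel use.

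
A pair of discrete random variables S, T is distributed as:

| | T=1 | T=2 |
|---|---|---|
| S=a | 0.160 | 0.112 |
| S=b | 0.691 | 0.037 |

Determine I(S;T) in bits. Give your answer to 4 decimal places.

Marginals: p(S) = (0.2720, 0.7280), p(T) = (0.8510, 0.1490).
I(S;T) = H(S) + H(T) − H(S,T).
H(S) = 0.8443, H(T) = 0.6073, H(S,T) = 1.3212.
I(S;T) = 0.8443 + 0.6073 − 1.3212 = 0.1304 bits.

0.1304 bits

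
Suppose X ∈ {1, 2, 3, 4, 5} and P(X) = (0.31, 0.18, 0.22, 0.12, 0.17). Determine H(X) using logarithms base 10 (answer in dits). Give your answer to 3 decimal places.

H(X) = −Σ p·log₁₀ p.
  −(0.31)·log₁₀(0.31) = 0.1577
  −(0.18)·log₁₀(0.18) = 0.1341
  −(0.22)·log₁₀(0.22) = 0.1447
  −(0.12)·log₁₀(0.12) = 0.1105
  −(0.17)·log₁₀(0.17) = 0.1308
Sum: 0.1577 + 0.1341 + 0.1447 + 0.1105 + 0.1308 = 0.678 dits.

0.678 dits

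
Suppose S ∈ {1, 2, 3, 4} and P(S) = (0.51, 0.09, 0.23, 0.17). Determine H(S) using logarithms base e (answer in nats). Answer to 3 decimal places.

H(S) = −Σ p·ln p.
  −(0.51)·ln(0.51) = 0.3434
  −(0.09)·ln(0.09) = 0.2167
  −(0.23)·ln(0.23) = 0.3380
  −(0.17)·ln(0.17) = 0.3012
Sum: 0.3434 + 0.2167 + 0.3380 + 0.3012 = 1.199 nats.

1.199 nats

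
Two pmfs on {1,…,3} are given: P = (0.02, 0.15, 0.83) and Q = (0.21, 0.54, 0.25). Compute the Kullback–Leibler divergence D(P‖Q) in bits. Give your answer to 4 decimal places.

D(P‖Q) = Σ p·log₂(p/q).
  0.02·log₂(0.02/0.21) = -0.06785
  0.15·log₂(0.15/0.54) = -0.27720
  0.83·log₂(0.83/0.25) = 1.43688
D(P‖Q) = 1.0918 bits.

1.0918 bits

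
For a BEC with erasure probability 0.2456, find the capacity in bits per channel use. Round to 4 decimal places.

0.7544 bits

Binary erasure channel: capacity C = 1 − ε.
C = 1 − 0.2456 = 0.7544 bits per channel use.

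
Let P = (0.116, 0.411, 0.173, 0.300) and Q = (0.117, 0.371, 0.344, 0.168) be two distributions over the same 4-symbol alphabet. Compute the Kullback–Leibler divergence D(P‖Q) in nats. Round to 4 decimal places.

0.0961 nats

D(P‖Q) = Σ p·ln(p/q).
  0.116·ln(0.116/0.117) = -0.00100
  0.411·ln(0.411/0.371) = 0.04208
  0.173·ln(0.173/0.344) = -0.11891
  0.300·ln(0.300/0.168) = 0.17395
D(P‖Q) = 0.0961 nats.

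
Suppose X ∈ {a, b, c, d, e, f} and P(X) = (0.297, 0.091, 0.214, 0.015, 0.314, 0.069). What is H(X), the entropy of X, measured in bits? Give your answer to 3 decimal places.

H(X) = −Σ p·log₂ p.
  −(0.297)·log₂(0.297) = 0.5202
  −(0.091)·log₂(0.091) = 0.3147
  −(0.214)·log₂(0.214) = 0.4760
  −(0.015)·log₂(0.015) = 0.0909
  −(0.314)·log₂(0.314) = 0.5247
  −(0.069)·log₂(0.069) = 0.2662
Sum: 0.5202 + 0.3147 + 0.4760 + 0.0909 + 0.5247 + 0.2662 = 2.193 bits.

2.193 bits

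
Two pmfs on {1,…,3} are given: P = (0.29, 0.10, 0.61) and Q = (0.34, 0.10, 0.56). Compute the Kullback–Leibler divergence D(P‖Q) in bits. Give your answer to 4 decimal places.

0.0087 bits

D(P‖Q) = Σ p·log₂(p/q).
  0.29·log₂(0.29/0.34) = -0.06655
  0.10·log₂(0.10/0.10) = 0.00000
  0.61·log₂(0.61/0.56) = 0.07526
D(P‖Q) = 0.0087 bits.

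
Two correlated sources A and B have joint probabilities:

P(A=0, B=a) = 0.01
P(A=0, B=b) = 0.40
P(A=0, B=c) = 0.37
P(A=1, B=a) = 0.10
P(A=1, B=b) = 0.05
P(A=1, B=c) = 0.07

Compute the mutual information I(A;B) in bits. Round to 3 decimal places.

0.207 bits

Marginals: p(A) = (0.7800, 0.2200), p(B) = (0.1100, 0.4500, 0.4400).
I(A;B) = H(A) + H(B) − H(A,B).
H(A) = 0.7602, H(B) = 1.3898, H(A,B) = 1.9428.
I(A;B) = 0.7602 + 1.3898 − 1.9428 = 0.207 bits.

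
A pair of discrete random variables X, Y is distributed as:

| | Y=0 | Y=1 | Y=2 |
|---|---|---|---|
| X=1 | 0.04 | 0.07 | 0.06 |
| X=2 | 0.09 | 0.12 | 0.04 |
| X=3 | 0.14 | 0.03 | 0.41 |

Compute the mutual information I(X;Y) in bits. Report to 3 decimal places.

0.237 bits

Marginals: p(X) = (0.1700, 0.2500, 0.5800), p(Y) = (0.2700, 0.2200, 0.5100).
I(X;Y) = Σ p(x,y)·log₂[p(x,y)/(p(x)p(y))].
  (1,0): 0.04·log₂(0.8715) = -0.0079
  (1,1): 0.07·log₂(1.8717) = 0.0633
  (1,2): 0.06·log₂(0.6920) = -0.0319
  (2,0): 0.09·log₂(1.3333) = 0.0374
  (2,1): 0.12·log₂(2.1818) = 0.1351
  (2,2): 0.04·log₂(0.3137) = -0.0669
  (3,0): 0.14·log₂(0.8940) = -0.0226
  (3,1): 0.03·log₂(0.2351) = -0.0627
  (3,2): 0.41·log₂(1.3861) = 0.1931
Sum = 0.237 bits.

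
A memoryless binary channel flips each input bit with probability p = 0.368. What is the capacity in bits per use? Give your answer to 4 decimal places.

0.0509 bits

Binary symmetric channel: C = 1 − h₂(ε) where h₂ is the binary entropy function.
h₂(0.368) = −0.368·log₂0.368 − 0.632·log₂0.632 = 0.9491.
C = 1 − 0.9491 = 0.0509 bits per channel use.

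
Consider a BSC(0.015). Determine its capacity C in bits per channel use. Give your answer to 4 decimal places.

0.8876 bits

Binary symmetric channel: C = 1 − h₂(ε) where h₂ is the binary entropy function.
h₂(0.015) = −0.015·log₂0.015 − 0.985·log₂0.985 = 0.1124.
C = 1 − 0.1124 = 0.8876 bits per channel use.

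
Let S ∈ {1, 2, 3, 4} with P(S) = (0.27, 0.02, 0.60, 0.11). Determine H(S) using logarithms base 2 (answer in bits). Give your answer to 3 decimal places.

1.415 bits

H(S) = −Σ p·log₂ p.
  −(0.27)·log₂(0.27) = 0.5100
  −(0.02)·log₂(0.02) = 0.1129
  −(0.60)·log₂(0.60) = 0.4422
  −(0.11)·log₂(0.11) = 0.3503
Sum: 0.5100 + 0.1129 + 0.4422 + 0.3503 = 1.415 bits.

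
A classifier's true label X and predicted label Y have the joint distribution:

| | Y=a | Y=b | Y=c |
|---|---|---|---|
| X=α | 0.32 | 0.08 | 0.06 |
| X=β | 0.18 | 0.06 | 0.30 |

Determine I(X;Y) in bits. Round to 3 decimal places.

Marginals: p(X) = (0.4600, 0.5400), p(Y) = (0.5000, 0.1400, 0.3600).
I(X;Y) = H(X) + H(Y) − H(X,Y).
H(X) = 0.9954, H(Y) = 1.4277, H(X,Y) = 2.2710.
I(X;Y) = 0.9954 + 1.4277 − 2.2710 = 0.152 bits.

0.152 bits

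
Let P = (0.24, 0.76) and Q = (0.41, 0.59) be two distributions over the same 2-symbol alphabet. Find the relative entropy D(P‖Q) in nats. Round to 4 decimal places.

0.0639 nats

D(P‖Q) = Σ p·ln(p/q).
  0.24·ln(0.24/0.41) = -0.12852
  0.76·ln(0.76/0.59) = 0.19243
D(P‖Q) = 0.0639 nats.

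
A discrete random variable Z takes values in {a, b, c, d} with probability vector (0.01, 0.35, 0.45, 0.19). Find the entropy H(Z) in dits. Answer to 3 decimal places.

0.473 dits

H(Z) = −Σ p·log₁₀ p.
  −(0.01)·log₁₀(0.01) = 0.0200
  −(0.35)·log₁₀(0.35) = 0.1596
  −(0.45)·log₁₀(0.45) = 0.1561
  −(0.19)·log₁₀(0.19) = 0.1370
Sum: 0.0200 + 0.1596 + 0.1561 + 0.1370 = 0.473 dits.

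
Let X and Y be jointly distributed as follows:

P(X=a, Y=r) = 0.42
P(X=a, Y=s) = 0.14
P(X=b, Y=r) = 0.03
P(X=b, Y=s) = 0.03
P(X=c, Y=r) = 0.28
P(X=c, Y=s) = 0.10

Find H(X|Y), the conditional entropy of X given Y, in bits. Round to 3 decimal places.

Chain rule: H(X|Y) = H(X,Y) − H(Y).
Marginals: p(X) = (0.5600, 0.0600, 0.3800), p(Y) = (0.7300, 0.2700).
H(X,Y) = 2.0727 bits; H(Y) = 0.8415 bits.
H(X|Y) = 2.0727 − 0.8415 = 1.231 bits.

1.231 bits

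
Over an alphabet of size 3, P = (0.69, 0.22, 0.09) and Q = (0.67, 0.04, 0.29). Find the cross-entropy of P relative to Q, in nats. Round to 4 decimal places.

H(P,Q) = −Σ p·ln q.
  −0.69·ln(0.67) = 0.27633
  −0.22·ln(0.04) = 0.70815
  −0.09·ln(0.29) = 0.11141
H(P,Q) = 1.0959 nats.

1.0959 nats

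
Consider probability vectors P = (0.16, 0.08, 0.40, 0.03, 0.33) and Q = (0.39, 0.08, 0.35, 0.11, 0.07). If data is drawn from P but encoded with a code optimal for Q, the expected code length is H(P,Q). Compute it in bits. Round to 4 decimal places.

2.4763 bits

H(P,Q) = −Σ p·log₂ q.
  −0.16·log₂(0.39) = 0.21735
  −0.08·log₂(0.08) = 0.29151
  −0.40·log₂(0.35) = 0.60583
  −0.03·log₂(0.11) = 0.09553
  −0.33·log₂(0.07) = 1.26605
H(P,Q) = 2.4763 bits.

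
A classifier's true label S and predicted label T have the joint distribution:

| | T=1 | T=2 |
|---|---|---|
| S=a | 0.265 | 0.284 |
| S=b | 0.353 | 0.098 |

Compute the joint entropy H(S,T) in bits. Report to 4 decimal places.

1.8822 bits

H(S,T) = −Σ p(x,y)·log₂ p(x,y) over all 4 cells.
  cell (a,1): −0.265·log₂0.265 = 0.50772
  cell (a,2): −0.284·log₂0.284 = 0.51575
  cell (b,1): −0.353·log₂0.353 = 0.53030
  cell (b,2): −0.098·log₂0.098 = 0.32841
Sum = 1.8822 bits.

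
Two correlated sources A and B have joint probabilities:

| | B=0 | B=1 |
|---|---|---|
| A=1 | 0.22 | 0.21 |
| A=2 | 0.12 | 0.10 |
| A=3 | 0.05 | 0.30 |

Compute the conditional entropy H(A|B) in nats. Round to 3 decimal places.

0.988 nats

Marginals: p(A) = (0.4300, 0.2200, 0.3500), p(B) = (0.3900, 0.6100).
H(A|B) = Σ p(B) · H(A|B=·).
  B=0: p=0.3900, H(A|B=0) = 0.9490
  B=1: p=0.6100, H(A|B=1) = 1.0126
Weighted sum = 0.988 nats.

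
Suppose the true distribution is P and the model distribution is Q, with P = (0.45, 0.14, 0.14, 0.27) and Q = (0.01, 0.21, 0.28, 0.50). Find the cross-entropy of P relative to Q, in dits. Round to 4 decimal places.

H(P,Q) = −Σ p·log₁₀ q.
  −0.45·log₁₀(0.01) = 0.90000
  −0.14·log₁₀(0.21) = 0.09489
  −0.14·log₁₀(0.28) = 0.07740
  −0.27·log₁₀(0.50) = 0.08128
H(P,Q) = 1.1536 dits.

1.1536 dits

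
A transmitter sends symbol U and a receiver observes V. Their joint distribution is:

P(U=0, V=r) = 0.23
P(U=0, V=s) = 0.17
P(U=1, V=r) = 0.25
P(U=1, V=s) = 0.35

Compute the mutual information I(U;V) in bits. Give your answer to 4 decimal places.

Marginals: p(U) = (0.4000, 0.6000), p(V) = (0.4800, 0.5200).
I(U;V) = H(U) + H(V) − H(U,V).
H(U) = 0.9710, H(V) = 0.9988, H(U,V) = 1.9524.
I(U;V) = 0.9710 + 0.9988 − 1.9524 = 0.0174 bits.

0.0174 bits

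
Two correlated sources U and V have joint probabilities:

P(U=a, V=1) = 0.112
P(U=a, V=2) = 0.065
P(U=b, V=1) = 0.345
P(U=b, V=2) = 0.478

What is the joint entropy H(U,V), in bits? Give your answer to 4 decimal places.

1.6488 bits

H(U,V) = −Σ p(x,y)·log₂ p(x,y) over all 4 cells.
  cell (a,1): −0.112·log₂0.112 = 0.35374
  cell (a,2): −0.065·log₂0.065 = 0.25632
  cell (b,1): −0.345·log₂0.345 = 0.52969
  cell (b,2): −0.478·log₂0.478 = 0.50903
Sum = 1.6488 bits.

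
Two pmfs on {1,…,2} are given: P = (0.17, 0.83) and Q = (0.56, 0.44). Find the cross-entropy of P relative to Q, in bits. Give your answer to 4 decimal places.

1.1253 bits

H(P,Q) = −Σ p·log₂ q.
  −0.17·log₂(0.56) = 0.14221
  −0.83·log₂(0.44) = 0.98307
H(P,Q) = 1.1253 bits.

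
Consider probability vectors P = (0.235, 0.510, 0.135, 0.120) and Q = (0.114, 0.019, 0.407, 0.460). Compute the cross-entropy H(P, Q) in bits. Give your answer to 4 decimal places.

3.9619 bits

H(P,Q) = −Σ p·log₂ q.
  −0.235·log₂(0.114) = 0.73623
  −0.510·log₂(0.019) = 2.91611
  −0.135·log₂(0.407) = 0.17508
  −0.120·log₂(0.460) = 0.13444
H(P,Q) = 3.9619 bits.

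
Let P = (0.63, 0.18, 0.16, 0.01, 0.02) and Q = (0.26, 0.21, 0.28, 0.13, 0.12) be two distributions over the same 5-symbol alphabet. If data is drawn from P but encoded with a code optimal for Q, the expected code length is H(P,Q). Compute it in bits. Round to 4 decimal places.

2.0141 bits

H(P,Q) = −Σ p·log₂ q.
  −0.63·log₂(0.26) = 1.22435
  −0.18·log₂(0.21) = 0.40528
  −0.16·log₂(0.28) = 0.29384
  −0.01·log₂(0.13) = 0.02943
  −0.02·log₂(0.12) = 0.06118
H(P,Q) = 2.0141 bits.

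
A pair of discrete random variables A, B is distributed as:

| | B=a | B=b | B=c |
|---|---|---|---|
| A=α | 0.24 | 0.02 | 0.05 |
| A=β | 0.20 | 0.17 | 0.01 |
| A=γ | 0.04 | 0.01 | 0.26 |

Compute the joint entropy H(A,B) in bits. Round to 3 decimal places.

2.546 bits

H(A,B) = −Σ p(x,y)·log₂ p(x,y) over all 9 cells.
  cell (α,a): −0.24·log₂0.24 = 0.4941
  cell (α,b): −0.02·log₂0.02 = 0.1129
  cell (α,c): −0.05·log₂0.05 = 0.2161
  cell (β,a): −0.20·log₂0.20 = 0.4644
  cell (β,b): −0.17·log₂0.17 = 0.4346
  cell (β,c): −0.01·log₂0.01 = 0.0664
  cell (γ,a): −0.04·log₂0.04 = 0.1858
  cell (γ,b): −0.01·log₂0.01 = 0.0664
  cell (γ,c): −0.26·log₂0.26 = 0.5053
Sum = 2.546 bits.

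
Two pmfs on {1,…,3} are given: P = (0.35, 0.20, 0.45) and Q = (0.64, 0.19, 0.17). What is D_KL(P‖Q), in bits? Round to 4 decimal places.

0.3420 bits

D(P‖Q) = Σ p·log₂(p/q).
  0.35·log₂(0.35/0.64) = -0.30475
  0.20·log₂(0.20/0.19) = 0.01480
  0.45·log₂(0.45/0.17) = 0.63198
D(P‖Q) = 0.3420 bits.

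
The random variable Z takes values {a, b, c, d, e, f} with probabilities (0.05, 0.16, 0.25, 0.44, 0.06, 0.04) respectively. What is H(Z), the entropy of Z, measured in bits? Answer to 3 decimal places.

2.090 bits

H(Z) = −Σ p·log₂ p.
  −(0.05)·log₂(0.05) = 0.2161
  −(0.16)·log₂(0.16) = 0.4230
  −(0.25)·log₂(0.25) = 0.5000
  −(0.44)·log₂(0.44) = 0.5211
  −(0.06)·log₂(0.06) = 0.2435
  −(0.04)·log₂(0.04) = 0.1858
Sum: 0.2161 + 0.4230 + 0.5000 + 0.5211 + 0.2435 + 0.1858 = 2.090 bits.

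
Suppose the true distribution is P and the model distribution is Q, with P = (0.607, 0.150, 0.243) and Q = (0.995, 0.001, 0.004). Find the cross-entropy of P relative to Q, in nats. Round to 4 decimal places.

2.3809 nats

H(P,Q) = −Σ p·ln q.
  −0.607·ln(0.995) = 0.00304
  −0.150·ln(0.001) = 1.03616
  −0.243·ln(0.004) = 1.34172
H(P,Q) = 2.3809 nats.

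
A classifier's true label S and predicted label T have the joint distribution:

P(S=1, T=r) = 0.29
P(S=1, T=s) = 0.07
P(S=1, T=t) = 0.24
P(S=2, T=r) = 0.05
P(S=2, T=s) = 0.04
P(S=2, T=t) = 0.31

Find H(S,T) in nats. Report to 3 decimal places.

H(S,T) = −Σ p(x,y)·ln p(x,y) over all 6 cells.
  cell (1,r): −0.29·ln0.29 = 0.3590
  cell (1,s): −0.07·ln0.07 = 0.1861
  cell (1,t): −0.24·ln0.24 = 0.3425
  cell (2,r): −0.05·ln0.05 = 0.1498
  cell (2,s): −0.04·ln0.04 = 0.1288
  cell (2,t): −0.31·ln0.31 = 0.3631
Sum = 1.529 nats.

1.529 nats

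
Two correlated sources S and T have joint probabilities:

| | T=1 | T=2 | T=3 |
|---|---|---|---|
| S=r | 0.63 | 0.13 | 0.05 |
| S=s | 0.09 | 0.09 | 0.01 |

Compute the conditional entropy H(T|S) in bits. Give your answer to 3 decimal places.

1.009 bits

Chain rule: H(T|S) = H(S,T) − H(S).
Marginals: p(S) = (0.8100, 0.1900), p(T) = (0.7200, 0.2200, 0.0600).
H(S,T) = 1.7104 bits; H(S) = 0.7015 bits.
H(T|S) = 1.7104 − 0.7015 = 1.009 bits.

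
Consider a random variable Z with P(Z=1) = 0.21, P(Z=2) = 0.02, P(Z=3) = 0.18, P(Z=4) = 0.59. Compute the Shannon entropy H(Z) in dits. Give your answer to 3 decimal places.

H(Z) = −Σ p·log₁₀ p.
  −(0.21)·log₁₀(0.21) = 0.1423
  −(0.02)·log₁₀(0.02) = 0.0340
  −(0.18)·log₁₀(0.18) = 0.1341
  −(0.59)·log₁₀(0.59) = 0.1352
Sum: 0.1423 + 0.0340 + 0.1341 + 0.1352 = 0.446 dits.

0.446 dits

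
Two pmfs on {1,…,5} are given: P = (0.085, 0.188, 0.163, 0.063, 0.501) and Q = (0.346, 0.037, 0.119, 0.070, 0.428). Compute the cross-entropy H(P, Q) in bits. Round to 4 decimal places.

2.3800 bits

H(P,Q) = −Σ p·log₂ q.
  −0.085·log₂(0.346) = 0.13015
  −0.188·log₂(0.037) = 0.89419
  −0.163·log₂(0.119) = 0.50057
  −0.063·log₂(0.070) = 0.24170
  −0.501·log₂(0.428) = 0.61338
H(P,Q) = 2.3800 bits.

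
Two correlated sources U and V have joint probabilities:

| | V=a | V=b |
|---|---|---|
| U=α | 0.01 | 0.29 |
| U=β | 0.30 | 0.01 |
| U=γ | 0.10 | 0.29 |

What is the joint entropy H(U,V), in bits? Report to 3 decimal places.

H(U,V) = −Σ p(x,y)·log₂ p(x,y) over all 6 cells.
  cell (α,a): −0.01·log₂0.01 = 0.0664
  cell (α,b): −0.29·log₂0.29 = 0.5179
  cell (β,a): −0.30·log₂0.30 = 0.5211
  cell (β,b): −0.01·log₂0.01 = 0.0664
  cell (γ,a): −0.10·log₂0.10 = 0.3322
  cell (γ,b): −0.29·log₂0.29 = 0.5179
Sum = 2.022 bits.

2.022 bits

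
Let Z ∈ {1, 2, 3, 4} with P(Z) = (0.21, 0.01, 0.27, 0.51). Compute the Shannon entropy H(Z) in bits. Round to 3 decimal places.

1.545 bits

H(Z) = −Σ p·log₂ p.
  −(0.21)·log₂(0.21) = 0.4728
  −(0.01)·log₂(0.01) = 0.0664
  −(0.27)·log₂(0.27) = 0.5100
  −(0.51)·log₂(0.51) = 0.4954
Sum: 0.4728 + 0.0664 + 0.5100 + 0.4954 = 1.545 bits.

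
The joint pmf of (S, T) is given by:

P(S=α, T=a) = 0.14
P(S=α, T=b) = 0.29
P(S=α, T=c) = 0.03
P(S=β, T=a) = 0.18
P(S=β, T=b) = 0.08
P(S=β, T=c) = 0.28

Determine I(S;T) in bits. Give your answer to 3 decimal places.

Marginals: p(S) = (0.4600, 0.5400), p(T) = (0.3200, 0.3700, 0.3100).
I(S;T) = H(S) + H(T) − H(S,T).
H(S) = 0.9954, H(T) = 1.5806, H(S,T) = 2.3178.
I(S;T) = 0.9954 + 1.5806 − 2.3178 = 0.258 bits.

0.258 bits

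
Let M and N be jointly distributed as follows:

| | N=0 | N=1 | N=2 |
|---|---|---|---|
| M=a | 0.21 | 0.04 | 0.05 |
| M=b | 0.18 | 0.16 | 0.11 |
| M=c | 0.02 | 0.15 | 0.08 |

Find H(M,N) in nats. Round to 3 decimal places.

2.016 nats

H(M,N) = −Σ p(x,y)·ln p(x,y) over all 9 cells.
  cell (a,0): −0.21·ln0.21 = 0.3277
  cell (a,1): −0.04·ln0.04 = 0.1288
  cell (a,2): −0.05·ln0.05 = 0.1498
  cell (b,0): −0.18·ln0.18 = 0.3087
  cell (b,1): −0.16·ln0.16 = 0.2932
  cell (b,2): −0.11·ln0.11 = 0.2428
  cell (c,0): −0.02·ln0.02 = 0.0782
  cell (c,1): −0.15·ln0.15 = 0.2846
  cell (c,2): −0.08·ln0.08 = 0.2021
Sum = 2.016 nats.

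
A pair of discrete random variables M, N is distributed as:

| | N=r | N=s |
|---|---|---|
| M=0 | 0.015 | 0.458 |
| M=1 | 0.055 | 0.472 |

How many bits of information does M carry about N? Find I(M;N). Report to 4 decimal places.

0.0156 bits

Marginals: p(M) = (0.4730, 0.5270), p(N) = (0.0700, 0.9300).
I(M;N) = Σ p(x,y)·log₂[p(x,y)/(p(x)p(y))].
  (0,r): 0.015·log₂(0.4530) = -0.01713
  (0,s): 0.458·log₂(1.0412) = 0.02666
  (1,r): 0.055·log₂(1.4909) = 0.03169
  (1,s): 0.472·log₂(0.9630) = -0.02564
Sum = 0.0156 bits.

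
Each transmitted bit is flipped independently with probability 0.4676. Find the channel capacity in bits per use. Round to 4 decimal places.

Binary symmetric channel: C = 1 − h₂(ε) where h₂ is the binary entropy function.
h₂(0.4676) = −0.4676·log₂0.4676 − 0.5324·log₂0.5324 = 0.9970.
C = 1 − 0.9970 = 0.0030 bits per channel use.

0.0030 bits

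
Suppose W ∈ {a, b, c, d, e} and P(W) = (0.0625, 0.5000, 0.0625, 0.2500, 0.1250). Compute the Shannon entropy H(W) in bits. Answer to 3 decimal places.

1.875 bits

H(W) = −Σ p·log₂ p.
  −(0.0625)·log₂(0.0625) = 0.2500
  −(0.5000)·log₂(0.5000) = 0.5000
  −(0.0625)·log₂(0.0625) = 0.2500
  −(0.2500)·log₂(0.2500) = 0.5000
  −(0.1250)·log₂(0.1250) = 0.3750
Sum: 0.2500 + 0.5000 + 0.2500 + 0.5000 + 0.3750 = 1.875 bits.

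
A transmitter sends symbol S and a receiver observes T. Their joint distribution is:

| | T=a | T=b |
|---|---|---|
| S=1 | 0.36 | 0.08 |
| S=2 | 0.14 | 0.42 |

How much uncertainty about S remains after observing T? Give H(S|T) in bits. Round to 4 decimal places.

0.7449 bits

Chain rule: H(S|T) = H(S,T) − H(T).
Marginals: p(S) = (0.4400, 0.5600), p(T) = (0.5000, 0.5000).
H(S,T) = 1.7449 bits; H(T) = 1.0000 bits.
H(S|T) = 1.7449 − 1.0000 = 0.7449 bits.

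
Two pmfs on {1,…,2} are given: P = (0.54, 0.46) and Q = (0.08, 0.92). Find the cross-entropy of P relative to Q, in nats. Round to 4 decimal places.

H(P,Q) = −Σ p·ln q.
  −0.54·ln(0.08) = 1.36389
  −0.46·ln(0.92) = 0.03836
H(P,Q) = 1.4022 nats.

1.4022 nats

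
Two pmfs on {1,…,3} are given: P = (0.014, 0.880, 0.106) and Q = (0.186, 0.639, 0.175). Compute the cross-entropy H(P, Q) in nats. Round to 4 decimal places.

0.6024 nats

H(P,Q) = −Σ p·ln q.
  −0.014·ln(0.186) = 0.02355
  −0.880·ln(0.639) = 0.39411
  −0.106·ln(0.175) = 0.18475
H(P,Q) = 0.6024 nats.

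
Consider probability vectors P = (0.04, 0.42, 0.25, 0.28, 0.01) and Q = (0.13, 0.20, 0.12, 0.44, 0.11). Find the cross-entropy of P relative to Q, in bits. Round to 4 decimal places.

2.2212 bits

H(P,Q) = −Σ p·log₂ q.
  −0.04·log₂(0.13) = 0.11774
  −0.42·log₂(0.20) = 0.97521
  −0.25·log₂(0.12) = 0.76472
  −0.28·log₂(0.44) = 0.33164
  −0.01·log₂(0.11) = 0.03184
H(P,Q) = 2.2212 bits.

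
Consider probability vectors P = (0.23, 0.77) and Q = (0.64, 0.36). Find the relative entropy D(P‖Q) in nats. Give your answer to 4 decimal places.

D(P‖Q) = Σ p·ln(p/q).
  0.23·ln(0.23/0.64) = -0.23538
  0.77·ln(0.77/0.36) = 0.58542
D(P‖Q) = 0.3500 nats.

0.3500 nats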